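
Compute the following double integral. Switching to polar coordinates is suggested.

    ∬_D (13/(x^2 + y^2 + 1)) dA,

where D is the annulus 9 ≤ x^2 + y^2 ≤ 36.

The region D is 3 ≤ r ≤ 6, 0 ≤ θ ≤ 2π in polar coordinates, where x = r cos(θ), y = r sin(θ), and dA = r dr dθ.

Under the substitution, the integrand becomes 13/(r^2 + 1), so

    ∬_D (13/(x^2 + y^2 + 1)) dA = ∫_{0}^{2π} ∫_{3}^{6} (13/(r^2 + 1)) · r dr dθ.

Inner integral (in r): ∫_{3}^{6} (13/(r^2 + 1)) · r dr = log(2565726409sqrt(370)/10000000).

Outer integral (in θ): ∫_{0}^{2π} (log(2565726409sqrt(370)/10000000)) dθ = log((2565726409sqrt(370)/10000000)^(2π)).

Therefore ∬_D (13/(x^2 + y^2 + 1)) dA = log((2565726409sqrt(370)/10000000)^(2π)).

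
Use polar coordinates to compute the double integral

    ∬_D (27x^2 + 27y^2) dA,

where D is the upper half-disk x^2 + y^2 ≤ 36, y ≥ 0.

The region D is 0 ≤ r ≤ 6, 0 ≤ θ ≤ π in polar coordinates, where x = r cos(θ), y = r sin(θ), and dA = r dr dθ.

Under the substitution, the integrand becomes 27r^2, so

    ∬_D (27x^2 + 27y^2) dA = ∫_{0}^{π} ∫_{0}^{6} (27r^2) · r dr dθ.

Inner integral (in r): ∫_{0}^{6} (27r^2) · r dr = 8748.

Outer integral (in θ): ∫_{0}^{π} (8748) dθ = 8748π.

Therefore ∬_D (27x^2 + 27y^2) dA = 8748π.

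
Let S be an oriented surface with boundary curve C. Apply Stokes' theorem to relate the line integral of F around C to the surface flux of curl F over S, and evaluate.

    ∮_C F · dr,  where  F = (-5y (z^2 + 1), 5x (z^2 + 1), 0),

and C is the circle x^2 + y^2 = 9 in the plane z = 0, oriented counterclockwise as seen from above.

Let S be the flat disk x^2 + y^2 ≤ 9 in the plane z = 0, with upward unit normal n̂ = ẑ. By Stokes' theorem,

    ∮_C F · dr = ∬_S (∇ × F) · n̂ dS = ∬_D (curl F)_z dA,

where D is the disk x^2 + y^2 ≤ 9.

Compute the curl of F = (-5y (z^2 + 1), 5x (z^2 + 1), 0):
    (∇ × F)_x = ∂F_z/∂y - ∂F_y/∂z = -10x z,
    (∇ × F)_y = ∂F_x/∂z - ∂F_z/∂x = -10y z,
    (∇ × F)_z = ∂F_y/∂x - ∂F_x/∂y = 10z^2 + 10.

On z = 0, (curl F)_z = 10.

Convert to polar (x = r cos θ, y = r sin θ, dA = r dr dθ); the integrand becomes 10, so

    ∬_D (curl F)_z dA = ∫_0^{2π} ∫_0^{3} (10) · r dr dθ.

Inner (r from 0 to 3): 45.
Outer (θ from 0 to 2π): 90π.

Therefore ∮_C F · dr = 90π.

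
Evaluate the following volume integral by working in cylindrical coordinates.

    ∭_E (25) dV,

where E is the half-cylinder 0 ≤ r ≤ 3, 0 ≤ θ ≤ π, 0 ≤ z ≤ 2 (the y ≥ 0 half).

In cylindrical coordinates, x = r cos(θ), y = r sin(θ), z = z, and dV = r dr dθ dz.

The integrand becomes 25, so

    ∭_E (25) dV = ∫_{0}^{π} ∫_{0}^{3} ∫_{0}^{2} (25) · r dz dr dθ.

Inner (z): 50r.
Middle (r from 0 to 3): 225.
Outer (θ): 225π.

Therefore the triple integral equals 225π.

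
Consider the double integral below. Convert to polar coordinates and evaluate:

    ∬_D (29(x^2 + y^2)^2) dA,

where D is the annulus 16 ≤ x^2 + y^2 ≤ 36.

The region D is 4 ≤ r ≤ 6, 0 ≤ θ ≤ 2π in polar coordinates, where x = r cos(θ), y = r sin(θ), and dA = r dr dθ.

Under the substitution, the integrand becomes 29r^4, so

    ∬_D (29(x^2 + y^2)^2) dA = ∫_{0}^{2π} ∫_{4}^{6} (29r^4) · r dr dθ.

Inner integral (in r): ∫_{4}^{6} (29r^4) · r dr = 617120/3.

Outer integral (in θ): ∫_{0}^{2π} (617120/3) dθ = 1234240π/3.

Therefore ∬_D (29(x^2 + y^2)^2) dA = 1234240π/3.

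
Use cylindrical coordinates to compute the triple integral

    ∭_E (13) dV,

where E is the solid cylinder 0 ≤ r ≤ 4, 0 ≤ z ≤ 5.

In cylindrical coordinates, x = r cos(θ), y = r sin(θ), z = z, and dV = r dr dθ dz.

The integrand becomes 13, so

    ∭_E (13) dV = ∫_{0}^{2π} ∫_{0}^{4} ∫_{0}^{5} (13) · r dz dr dθ.

Inner (z): 65r.
Middle (r from 0 to 4): 520.
Outer (θ): 1040π.

Therefore the triple integral equals 1040π.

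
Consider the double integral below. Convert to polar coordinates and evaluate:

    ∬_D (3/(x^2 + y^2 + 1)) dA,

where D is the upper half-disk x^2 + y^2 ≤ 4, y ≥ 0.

The region D is 0 ≤ r ≤ 2, 0 ≤ θ ≤ π in polar coordinates, where x = r cos(θ), y = r sin(θ), and dA = r dr dθ.

Under the substitution, the integrand becomes 3/(r^2 + 1), so

    ∬_D (3/(x^2 + y^2 + 1)) dA = ∫_{0}^{π} ∫_{0}^{2} (3/(r^2 + 1)) · r dr dθ.

Inner integral (in r): ∫_{0}^{2} (3/(r^2 + 1)) · r dr = 3log(5)/2.

Outer integral (in θ): ∫_{0}^{π} (3log(5)/2) dθ = 3π log(5)/2.

Therefore ∬_D (3/(x^2 + y^2 + 1)) dA = 3π log(5)/2.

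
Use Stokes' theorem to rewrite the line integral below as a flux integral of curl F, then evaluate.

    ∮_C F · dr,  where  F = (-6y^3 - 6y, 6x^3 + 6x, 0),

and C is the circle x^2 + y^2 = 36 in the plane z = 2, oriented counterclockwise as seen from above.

Let S be the flat disk x^2 + y^2 ≤ 36 in the plane z = 2, with upward unit normal n̂ = ẑ. By Stokes' theorem,

    ∮_C F · dr = ∬_S (∇ × F) · n̂ dS = ∬_D (curl F)_z dA,

where D is the disk x^2 + y^2 ≤ 36.

Compute the curl of F = (-6y^3 - 6y, 6x^3 + 6x, 0):
    (∇ × F)_x = ∂F_z/∂y - ∂F_y/∂z = 0,
    (∇ × F)_y = ∂F_x/∂z - ∂F_z/∂x = 0,
    (∇ × F)_z = ∂F_y/∂x - ∂F_x/∂y = 18x^2 + 18y^2 + 12.

On z = 2, (curl F)_z = 18x^2 + 18y^2 + 12.

Convert to polar (x = r cos θ, y = r sin θ, dA = r dr dθ); the integrand becomes 18r^2 + 12, so

    ∬_D (curl F)_z dA = ∫_0^{2π} ∫_0^{6} (18r^2 + 12) · r dr dθ.

Inner (r from 0 to 6): 6048.
Outer (θ from 0 to 2π): 12096π.

Therefore ∮_C F · dr = 12096π.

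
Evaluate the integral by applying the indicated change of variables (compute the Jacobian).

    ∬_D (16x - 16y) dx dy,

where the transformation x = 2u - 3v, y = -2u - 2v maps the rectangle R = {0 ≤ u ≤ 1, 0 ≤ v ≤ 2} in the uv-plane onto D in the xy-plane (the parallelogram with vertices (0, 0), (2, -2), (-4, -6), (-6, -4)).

Compute the Jacobian determinant of (x, y) with respect to (u, v):

    ∂(x,y)/∂(u,v) = | 2  -3 | = (2)(-2) - (-3)(-2) = -10.
                   | -2  -2 |

Its absolute value is |J| = 10 (the area scaling factor).

Substituting x = 2u - 3v, y = -2u - 2v into the integrand,

    16x - 16y → 64u - 16v,

so the integral becomes

    ∬_R (64u - 16v) · |J| du dv = ∫_0^1 ∫_0^2 (640u - 160v) dv du.

Inner (v): 1280u - 320.
Outer (u): 320.

Therefore ∬_D (16x - 16y) dx dy = 320.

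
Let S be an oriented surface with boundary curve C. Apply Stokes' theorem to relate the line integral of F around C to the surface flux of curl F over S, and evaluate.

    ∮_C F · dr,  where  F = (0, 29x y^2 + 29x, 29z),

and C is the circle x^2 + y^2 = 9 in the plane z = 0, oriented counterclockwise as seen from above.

Let S be the flat disk x^2 + y^2 ≤ 9 in the plane z = 0, with upward unit normal n̂ = ẑ. By Stokes' theorem,

    ∮_C F · dr = ∬_S (∇ × F) · n̂ dS = ∬_D (curl F)_z dA,

where D is the disk x^2 + y^2 ≤ 9.

Compute the curl of F = (0, 29x y^2 + 29x, 29z):
    (∇ × F)_x = ∂F_z/∂y - ∂F_y/∂z = 0,
    (∇ × F)_y = ∂F_x/∂z - ∂F_z/∂x = 0,
    (∇ × F)_z = ∂F_y/∂x - ∂F_x/∂y = 29y^2 + 29.

On z = 0, (curl F)_z = 29y^2 + 29.

Convert to polar (x = r cos θ, y = r sin θ, dA = r dr dθ); the integrand becomes 29r^2sin(θ)^2 + 29, so

    ∬_D (curl F)_z dA = ∫_0^{2π} ∫_0^{3} (29r^2sin(θ)^2 + 29) · r dr dθ.

Inner (r from 0 to 3): 2349sin(θ)^2/4 + 261/2.
Outer (θ from 0 to 2π): 3393π/4.

Therefore ∮_C F · dr = 3393π/4.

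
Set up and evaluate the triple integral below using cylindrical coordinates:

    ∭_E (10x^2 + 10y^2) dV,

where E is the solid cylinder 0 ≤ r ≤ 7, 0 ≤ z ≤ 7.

In cylindrical coordinates, x = r cos(θ), y = r sin(θ), z = z, and dV = r dr dθ dz.

The integrand becomes 10r^2, so

    ∭_E (10x^2 + 10y^2) dV = ∫_{0}^{2π} ∫_{0}^{7} ∫_{0}^{7} (10r^2) · r dz dr dθ.

Inner (z): 70r^3.
Middle (r from 0 to 7): 84035/2.
Outer (θ): 84035π.

Therefore the triple integral equals 84035π.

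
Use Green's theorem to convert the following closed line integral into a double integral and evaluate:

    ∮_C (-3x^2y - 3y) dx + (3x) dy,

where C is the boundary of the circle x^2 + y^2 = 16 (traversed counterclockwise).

Green's theorem converts the closed line integral into a double integral over the enclosed region D:

    ∮_C P dx + Q dy = ∬_D (∂Q/∂x - ∂P/∂y) dA.

Here P = -3x^2y - 3y, Q = 3x, so

    ∂Q/∂x = 3,    ∂P/∂y = -3x^2 - 3,
    ∂Q/∂x - ∂P/∂y = 3x^2 + 6.

D is the region x^2 + y^2 ≤ 16. Evaluating the double integral:

In polar coordinates (x = r cos θ, y = r sin θ, dA = r dr dθ) the integrand becomes 3r^2cos(θ)^2 + 6, so

    ∬_D (3x^2 + 6) dA = ∫_0^{2π} ∫_0^{4} (3r^2cos(θ)^2 + 6) · r dr dθ.

Inner (r from 0 to 4): 192cos(θ)^2 + 48.
Outer (θ from 0 to 2π): 288π.

Therefore ∮_C P dx + Q dy = 288π.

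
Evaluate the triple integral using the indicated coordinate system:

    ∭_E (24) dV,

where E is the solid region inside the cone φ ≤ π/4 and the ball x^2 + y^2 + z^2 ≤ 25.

In spherical coordinates, x = ρ sin(φ) cos(θ), y = ρ sin(φ) sin(θ), z = ρ cos(φ), and dV = ρ^2 sin(φ) dρ dφ dθ.

The integrand becomes 24, so

    ∭_E (24) dV = ∫_{0}^{2π} ∫_{0}^{π/4} ∫_{0}^{5} (24) · ρ^2 sin(φ) dρ dφ dθ.

Inner (ρ): 1000sin(φ).
Middle (φ): 1000 - 500sqrt(2).
Outer (θ): 1000π (2 - sqrt(2)).

Therefore the triple integral equals 1000π (2 - sqrt(2)).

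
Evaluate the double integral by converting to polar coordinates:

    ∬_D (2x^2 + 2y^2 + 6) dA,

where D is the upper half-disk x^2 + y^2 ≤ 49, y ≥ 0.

The region D is 0 ≤ r ≤ 7, 0 ≤ θ ≤ π in polar coordinates, where x = r cos(θ), y = r sin(θ), and dA = r dr dθ.

Under the substitution, the integrand becomes 2r^2 + 6, so

    ∬_D (2x^2 + 2y^2 + 6) dA = ∫_{0}^{π} ∫_{0}^{7} (2r^2 + 6) · r dr dθ.

Inner integral (in r): ∫_{0}^{7} (2r^2 + 6) · r dr = 2695/2.

Outer integral (in θ): ∫_{0}^{π} (2695/2) dθ = 2695π/2.

Therefore ∬_D (2x^2 + 2y^2 + 6) dA = 2695π/2.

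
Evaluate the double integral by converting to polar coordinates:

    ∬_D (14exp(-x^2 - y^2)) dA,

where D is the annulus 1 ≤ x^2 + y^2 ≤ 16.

The region D is 1 ≤ r ≤ 4, 0 ≤ θ ≤ 2π in polar coordinates, where x = r cos(θ), y = r sin(θ), and dA = r dr dθ.

Under the substitution, the integrand becomes 14exp(-r^2), so

    ∬_D (14exp(-x^2 - y^2)) dA = ∫_{0}^{2π} ∫_{1}^{4} (14exp(-r^2)) · r dr dθ.

Inner integral (in r): ∫_{1}^{4} (14exp(-r^2)) · r dr = -(7 - 7exp(15))exp(-16).

Outer integral (in θ): ∫_{0}^{2π} (-(7 - 7exp(15))exp(-16)) dθ = -14π (1 - exp(15))exp(-16).

Therefore ∬_D (14exp(-x^2 - y^2)) dA = -14π (1 - exp(15))exp(-16).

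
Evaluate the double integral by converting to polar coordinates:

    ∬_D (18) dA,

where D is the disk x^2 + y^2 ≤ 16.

The region D is 0 ≤ r ≤ 4, 0 ≤ θ ≤ 2π in polar coordinates, where x = r cos(θ), y = r sin(θ), and dA = r dr dθ.

Under the substitution, the integrand becomes 18, so

    ∬_D (18) dA = ∫_{0}^{2π} ∫_{0}^{4} (18) · r dr dθ.

Inner integral (in r): ∫_{0}^{4} (18) · r dr = 144.

Outer integral (in θ): ∫_{0}^{2π} (144) dθ = 288π.

Therefore ∬_D (18) dA = 288π.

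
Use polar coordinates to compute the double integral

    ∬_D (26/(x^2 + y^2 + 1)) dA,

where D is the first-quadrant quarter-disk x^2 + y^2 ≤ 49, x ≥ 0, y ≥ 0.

The region D is 0 ≤ r ≤ 7, 0 ≤ θ ≤ π/2 in polar coordinates, where x = r cos(θ), y = r sin(θ), and dA = r dr dθ.

Under the substitution, the integrand becomes 26/(r^2 + 1), so

    ∬_D (26/(x^2 + y^2 + 1)) dA = ∫_{0}^{π/2} ∫_{0}^{7} (26/(r^2 + 1)) · r dr dθ.

Inner integral (in r): ∫_{0}^{7} (26/(r^2 + 1)) · r dr = log(12207031250000000000000).

Outer integral (in θ): ∫_{0}^{π/2} (log(12207031250000000000000)) dθ = log(12207031250000000000000^(π/2)).

Therefore ∬_D (26/(x^2 + y^2 + 1)) dA = log(12207031250000000000000^(π/2)).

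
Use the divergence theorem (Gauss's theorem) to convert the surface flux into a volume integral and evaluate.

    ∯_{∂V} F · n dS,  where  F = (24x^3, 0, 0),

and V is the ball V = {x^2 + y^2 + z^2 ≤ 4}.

By the divergence theorem,

    ∯_{∂V} F · n dS = ∭_V (∇ · F) dV.

Compute the divergence:
    ∇ · F = ∂F_x/∂x + ∂F_y/∂y + ∂F_z/∂z = 72x^2 + 0 + 0 = 72x^2.

In spherical coordinates, x = ρ sin(φ) cos(θ), y = ρ sin(φ) sin(θ), z = ρ cos(φ), dV = ρ^2 sin(φ) dρ dφ dθ, with 0 ≤ ρ ≤ 2, 0 ≤ φ ≤ π, 0 ≤ θ ≤ 2π.

The integrand, after substitution and multiplying by the volume element, becomes (72ρ^2sin(φ)^2cos(θ)^2) · ρ^2 sin(φ), so

    ∭_V (∇·F) dV = ∫_0^{2π} ∫_0^{π} ∫_0^{2} (72ρ^2sin(φ)^2cos(θ)^2) · ρ^2 sin(φ) dρ dφ dθ.

Inner (ρ from 0 to 2): 2304sin(φ)^3cos(θ)^2/5.
Middle (φ from 0 to π): 3072cos(θ)^2/5.
Outer (θ from 0 to 2π): 3072π/5.

Therefore ∯_{∂V} F · n dS = 3072π/5.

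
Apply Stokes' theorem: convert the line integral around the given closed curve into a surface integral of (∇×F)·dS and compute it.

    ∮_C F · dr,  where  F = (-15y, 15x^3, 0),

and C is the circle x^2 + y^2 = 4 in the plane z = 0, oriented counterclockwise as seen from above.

Let S be the flat disk x^2 + y^2 ≤ 4 in the plane z = 0, with upward unit normal n̂ = ẑ. By Stokes' theorem,

    ∮_C F · dr = ∬_S (∇ × F) · n̂ dS = ∬_D (curl F)_z dA,

where D is the disk x^2 + y^2 ≤ 4.

Compute the curl of F = (-15y, 15x^3, 0):
    (∇ × F)_x = ∂F_z/∂y - ∂F_y/∂z = 0,
    (∇ × F)_y = ∂F_x/∂z - ∂F_z/∂x = 0,
    (∇ × F)_z = ∂F_y/∂x - ∂F_x/∂y = 45x^2 + 15.

On z = 0, (curl F)_z = 45x^2 + 15.

Convert to polar (x = r cos θ, y = r sin θ, dA = r dr dθ); the integrand becomes 45r^2cos(θ)^2 + 15, so

    ∬_D (curl F)_z dA = ∫_0^{2π} ∫_0^{2} (45r^2cos(θ)^2 + 15) · r dr dθ.

Inner (r from 0 to 2): 180cos(θ)^2 + 30.
Outer (θ from 0 to 2π): 240π.

Therefore ∮_C F · dr = 240π.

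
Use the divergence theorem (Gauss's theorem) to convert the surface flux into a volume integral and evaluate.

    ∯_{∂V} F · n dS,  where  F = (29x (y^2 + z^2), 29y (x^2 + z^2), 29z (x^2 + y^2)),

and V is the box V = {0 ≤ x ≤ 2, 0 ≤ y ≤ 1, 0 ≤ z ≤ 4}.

By the divergence theorem,

    ∯_{∂V} F · n dS = ∭_V (∇ · F) dV.

Compute the divergence:
    ∇ · F = ∂F_x/∂x + ∂F_y/∂y + ∂F_z/∂z = 29y^2 + 29z^2 + 29x^2 + 29z^2 + 29x^2 + 29y^2 = 58x^2 + 58y^2 + 58z^2.

V is a rectangular box, so dV = dx dy dz with 0 ≤ x ≤ 2, 0 ≤ y ≤ 1, 0 ≤ z ≤ 4.

Integrate (58x^2 + 58y^2 + 58z^2) over V as an iterated integral:

    ∭_V (∇·F) dV = ∫_0^{2} ∫_0^{1} ∫_0^{4} (58x^2 + 58y^2 + 58z^2) dz dy dx.

Inner (z from 0 to 4): 232x^2 + 232y^2 + 3712/3.
Middle (y from 0 to 1): 232x^2 + 3944/3.
Outer (x from 0 to 2): 3248.

Therefore ∯_{∂V} F · n dS = 3248.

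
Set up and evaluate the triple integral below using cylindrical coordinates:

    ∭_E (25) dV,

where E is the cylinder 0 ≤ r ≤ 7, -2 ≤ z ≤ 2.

In cylindrical coordinates, x = r cos(θ), y = r sin(θ), z = z, and dV = r dr dθ dz.

The integrand becomes 25, so

    ∭_E (25) dV = ∫_{0}^{2π} ∫_{0}^{7} ∫_{-2}^{2} (25) · r dz dr dθ.

Inner (z): 100r.
Middle (r from 0 to 7): 2450.
Outer (θ): 4900π.

Therefore the triple integral equals 4900π.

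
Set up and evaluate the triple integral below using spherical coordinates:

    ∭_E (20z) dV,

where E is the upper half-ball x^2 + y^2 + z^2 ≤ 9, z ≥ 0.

In spherical coordinates, x = ρ sin(φ) cos(θ), y = ρ sin(φ) sin(θ), z = ρ cos(φ), and dV = ρ^2 sin(φ) dρ dφ dθ.

The integrand becomes 20ρ cos(φ), so

    ∭_E (20z) dV = ∫_{0}^{2π} ∫_{0}^{π/2} ∫_{0}^{3} (20ρ cos(φ)) · ρ^2 sin(φ) dρ dφ dθ.

Inner (ρ): 405sin(2φ)/2.
Middle (φ): 405/2.
Outer (θ): 405π.

Therefore the triple integral equals 405π.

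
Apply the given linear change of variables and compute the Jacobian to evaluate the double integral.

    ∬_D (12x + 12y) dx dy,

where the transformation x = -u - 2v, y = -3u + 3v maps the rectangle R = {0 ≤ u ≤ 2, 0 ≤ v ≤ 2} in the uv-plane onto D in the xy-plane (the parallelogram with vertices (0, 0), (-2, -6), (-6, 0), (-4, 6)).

Compute the Jacobian determinant of (x, y) with respect to (u, v):

    ∂(x,y)/∂(u,v) = | -1  -2 | = (-1)(3) - (-2)(-3) = -9.
                   | -3  3 |

Its absolute value is |J| = 9 (the area scaling factor).

Substituting x = -u - 2v, y = -3u + 3v into the integrand,

    12x + 12y → -48u + 12v,

so the integral becomes

    ∬_R (-48u + 12v) · |J| du dv = ∫_0^2 ∫_0^2 (-432u + 108v) dv du.

Inner (v): 216 - 864u.
Outer (u): -1296.

Therefore ∬_D (12x + 12y) dx dy = -1296.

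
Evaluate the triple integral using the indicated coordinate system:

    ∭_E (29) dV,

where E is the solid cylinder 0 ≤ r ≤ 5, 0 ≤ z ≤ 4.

In cylindrical coordinates, x = r cos(θ), y = r sin(θ), z = z, and dV = r dr dθ dz.

The integrand becomes 29, so

    ∭_E (29) dV = ∫_{0}^{2π} ∫_{0}^{5} ∫_{0}^{4} (29) · r dz dr dθ.

Inner (z): 116r.
Middle (r from 0 to 5): 1450.
Outer (θ): 2900π.

Therefore the triple integral equals 2900π.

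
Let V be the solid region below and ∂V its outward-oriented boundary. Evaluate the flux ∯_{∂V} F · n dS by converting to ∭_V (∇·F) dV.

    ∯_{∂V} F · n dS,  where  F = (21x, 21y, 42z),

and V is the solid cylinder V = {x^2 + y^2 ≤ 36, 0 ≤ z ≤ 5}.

By the divergence theorem,

    ∯_{∂V} F · n dS = ∭_V (∇ · F) dV.

Compute the divergence:
    ∇ · F = ∂F_x/∂x + ∂F_y/∂y + ∂F_z/∂z = 21 + 21 + 42 = 84.

In cylindrical coordinates, x = r cos(θ), y = r sin(θ), z = z, dV = r dr dθ dz, with 0 ≤ r ≤ 6, 0 ≤ θ ≤ 2π, 0 ≤ z ≤ 5.

The integrand, after substitution and multiplying by the volume element, becomes (84) · r, so

    ∭_V (∇·F) dV = ∫_0^{2π} ∫_0^{6} ∫_0^{5} (84) · r dz dr dθ.

Inner (z from 0 to 5): 420r.
Middle (r from 0 to 6): 7560.
Outer (θ from 0 to 2π): 15120π.

Therefore ∯_{∂V} F · n dS = 15120π.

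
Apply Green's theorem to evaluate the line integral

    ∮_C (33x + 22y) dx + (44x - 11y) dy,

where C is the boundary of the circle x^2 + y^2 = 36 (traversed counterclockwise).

Green's theorem converts the closed line integral into a double integral over the enclosed region D:

    ∮_C P dx + Q dy = ∬_D (∂Q/∂x - ∂P/∂y) dA.

Here P = 33x + 22y, Q = 44x - 11y, so

    ∂Q/∂x = 44,    ∂P/∂y = 22,
    ∂Q/∂x - ∂P/∂y = 22.

D is the region x^2 + y^2 ≤ 36. Evaluating the double integral:

In polar coordinates (x = r cos θ, y = r sin θ, dA = r dr dθ) the integrand becomes 22, so

    ∬_D (22) dA = ∫_0^{2π} ∫_0^{6} (22) · r dr dθ.

Inner (r from 0 to 6): 396.
Outer (θ from 0 to 2π): 792π.

Therefore ∮_C P dx + Q dy = 792π.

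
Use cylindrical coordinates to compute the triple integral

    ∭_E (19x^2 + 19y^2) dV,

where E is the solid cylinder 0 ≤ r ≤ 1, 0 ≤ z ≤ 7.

In cylindrical coordinates, x = r cos(θ), y = r sin(θ), z = z, and dV = r dr dθ dz.

The integrand becomes 19r^2, so

    ∭_E (19x^2 + 19y^2) dV = ∫_{0}^{2π} ∫_{0}^{1} ∫_{0}^{7} (19r^2) · r dz dr dθ.

Inner (z): 133r^3.
Middle (r from 0 to 1): 133/4.
Outer (θ): 133π/2.

Therefore the triple integral equals 133π/2.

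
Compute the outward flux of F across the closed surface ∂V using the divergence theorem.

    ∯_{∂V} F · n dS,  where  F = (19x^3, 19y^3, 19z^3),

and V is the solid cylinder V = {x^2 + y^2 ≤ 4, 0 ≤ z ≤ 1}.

By the divergence theorem,

    ∯_{∂V} F · n dS = ∭_V (∇ · F) dV.

Compute the divergence:
    ∇ · F = ∂F_x/∂x + ∂F_y/∂y + ∂F_z/∂z = 57x^2 + 57y^2 + 57z^2.

In cylindrical coordinates, x = r cos(θ), y = r sin(θ), z = z, dV = r dr dθ dz, with 0 ≤ r ≤ 2, 0 ≤ θ ≤ 2π, 0 ≤ z ≤ 1.

The integrand, after substitution and multiplying by the volume element, becomes (57r^2 + 57z^2) · r, so

    ∭_V (∇·F) dV = ∫_0^{2π} ∫_0^{2} ∫_0^{1} (57r^2 + 57z^2) · r dz dr dθ.

Inner (z from 0 to 1): 57r^3 + 19r.
Middle (r from 0 to 2): 266.
Outer (θ from 0 to 2π): 532π.

Therefore ∯_{∂V} F · n dS = 532π.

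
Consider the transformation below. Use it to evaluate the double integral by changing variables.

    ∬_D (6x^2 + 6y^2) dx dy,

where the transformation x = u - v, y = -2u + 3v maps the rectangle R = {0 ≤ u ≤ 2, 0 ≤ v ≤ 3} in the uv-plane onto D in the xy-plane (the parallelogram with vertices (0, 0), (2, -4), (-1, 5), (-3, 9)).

Compute the Jacobian determinant of (x, y) with respect to (u, v):

    ∂(x,y)/∂(u,v) = | 1  -1 | = (1)(3) - (-1)(-2) = 1.
                   | -2  3 |

Its absolute value is |J| = 1 (the area scaling factor).

Substituting x = u - v, y = -2u + 3v into the integrand,

    6x^2 + 6y^2 → 30u^2 - 84u v + 60v^2,

so the integral becomes

    ∬_R (30u^2 - 84u v + 60v^2) · |J| du dv = ∫_0^2 ∫_0^3 (30u^2 - 84u v + 60v^2) dv du.

Inner (v): 90u^2 - 378u + 540.
Outer (u): 564.

Therefore ∬_D (6x^2 + 6y^2) dx dy = 564.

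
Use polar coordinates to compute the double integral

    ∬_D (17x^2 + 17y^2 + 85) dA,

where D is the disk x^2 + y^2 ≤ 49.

The region D is 0 ≤ r ≤ 7, 0 ≤ θ ≤ 2π in polar coordinates, where x = r cos(θ), y = r sin(θ), and dA = r dr dθ.

Under the substitution, the integrand becomes 17r^2 + 85, so

    ∬_D (17x^2 + 17y^2 + 85) dA = ∫_{0}^{2π} ∫_{0}^{7} (17r^2 + 85) · r dr dθ.

Inner integral (in r): ∫_{0}^{7} (17r^2 + 85) · r dr = 49147/4.

Outer integral (in θ): ∫_{0}^{2π} (49147/4) dθ = 49147π/2.

Therefore ∬_D (17x^2 + 17y^2 + 85) dA = 49147π/2.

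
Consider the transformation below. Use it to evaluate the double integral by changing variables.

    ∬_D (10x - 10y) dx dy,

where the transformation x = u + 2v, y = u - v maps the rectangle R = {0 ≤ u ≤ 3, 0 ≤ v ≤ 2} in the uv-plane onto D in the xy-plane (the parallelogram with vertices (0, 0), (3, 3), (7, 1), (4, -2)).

Compute the Jacobian determinant of (x, y) with respect to (u, v):

    ∂(x,y)/∂(u,v) = | 1  2 | = (1)(-1) - (2)(1) = -3.
                   | 1  -1 |

Its absolute value is |J| = 3 (the area scaling factor).

Substituting x = u + 2v, y = u - v into the integrand,

    10x - 10y → 30v,

so the integral becomes

    ∬_R (30v) · |J| du dv = ∫_0^3 ∫_0^2 (90v) dv du.

Inner (v): 180.
Outer (u): 540.

Therefore ∬_D (10x - 10y) dx dy = 540.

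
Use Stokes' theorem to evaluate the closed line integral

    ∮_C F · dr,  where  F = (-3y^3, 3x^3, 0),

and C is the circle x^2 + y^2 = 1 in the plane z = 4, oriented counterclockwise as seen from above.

Let S be the flat disk x^2 + y^2 ≤ 1 in the plane z = 4, with upward unit normal n̂ = ẑ. By Stokes' theorem,

    ∮_C F · dr = ∬_S (∇ × F) · n̂ dS = ∬_D (curl F)_z dA,

where D is the disk x^2 + y^2 ≤ 1.

Compute the curl of F = (-3y^3, 3x^3, 0):
    (∇ × F)_x = ∂F_z/∂y - ∂F_y/∂z = 0,
    (∇ × F)_y = ∂F_x/∂z - ∂F_z/∂x = 0,
    (∇ × F)_z = ∂F_y/∂x - ∂F_x/∂y = 9x^2 + 9y^2.

On z = 4, (curl F)_z = 9x^2 + 9y^2.

Convert to polar (x = r cos θ, y = r sin θ, dA = r dr dθ); the integrand becomes 9r^2, so

    ∬_D (curl F)_z dA = ∫_0^{2π} ∫_0^{1} (9r^2) · r dr dθ.

Inner (r from 0 to 1): 9/4.
Outer (θ from 0 to 2π): 9π/2.

Therefore ∮_C F · dr = 9π/2.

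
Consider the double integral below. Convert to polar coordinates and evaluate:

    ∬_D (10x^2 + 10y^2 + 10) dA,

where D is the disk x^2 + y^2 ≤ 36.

The region D is 0 ≤ r ≤ 6, 0 ≤ θ ≤ 2π in polar coordinates, where x = r cos(θ), y = r sin(θ), and dA = r dr dθ.

Under the substitution, the integrand becomes 10r^2 + 10, so

    ∬_D (10x^2 + 10y^2 + 10) dA = ∫_{0}^{2π} ∫_{0}^{6} (10r^2 + 10) · r dr dθ.

Inner integral (in r): ∫_{0}^{6} (10r^2 + 10) · r dr = 3420.

Outer integral (in θ): ∫_{0}^{2π} (3420) dθ = 6840π.

Therefore ∬_D (10x^2 + 10y^2 + 10) dA = 6840π.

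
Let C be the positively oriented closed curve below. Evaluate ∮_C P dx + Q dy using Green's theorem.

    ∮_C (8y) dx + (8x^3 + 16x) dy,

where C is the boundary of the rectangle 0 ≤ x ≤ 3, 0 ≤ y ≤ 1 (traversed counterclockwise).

Green's theorem converts the closed line integral into a double integral over the enclosed region D:

    ∮_C P dx + Q dy = ∬_D (∂Q/∂x - ∂P/∂y) dA.

Here P = 8y, Q = 8x^3 + 16x, so

    ∂Q/∂x = 24x^2 + 16,    ∂P/∂y = 8,
    ∂Q/∂x - ∂P/∂y = 24x^2 + 8.

D is the region 0 ≤ x ≤ 3, 0 ≤ y ≤ 1. Evaluating the double integral:

    ∬_D (24x^2 + 8) dA = ∫_0^{3} ∫_0^{1} (24x^2 + 8) dy dx.

Inner (y from 0 to 1): 24x^2 + 8.
Outer (x from 0 to 3): 240.

Therefore ∮_C P dx + Q dy = 240.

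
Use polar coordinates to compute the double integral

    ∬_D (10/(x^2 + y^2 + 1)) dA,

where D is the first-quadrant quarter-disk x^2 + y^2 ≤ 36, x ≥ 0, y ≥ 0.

The region D is 0 ≤ r ≤ 6, 0 ≤ θ ≤ π/2 in polar coordinates, where x = r cos(θ), y = r sin(θ), and dA = r dr dθ.

Under the substitution, the integrand becomes 10/(r^2 + 1), so

    ∬_D (10/(x^2 + y^2 + 1)) dA = ∫_{0}^{π/2} ∫_{0}^{6} (10/(r^2 + 1)) · r dr dθ.

Inner integral (in r): ∫_{0}^{6} (10/(r^2 + 1)) · r dr = log(69343957).

Outer integral (in θ): ∫_{0}^{π/2} (log(69343957)) dθ = log(69343957^(π/2)).

Therefore ∬_D (10/(x^2 + y^2 + 1)) dA = log(69343957^(π/2)).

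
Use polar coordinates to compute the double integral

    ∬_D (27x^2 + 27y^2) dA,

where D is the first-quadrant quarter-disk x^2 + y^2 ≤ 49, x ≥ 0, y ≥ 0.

The region D is 0 ≤ r ≤ 7, 0 ≤ θ ≤ π/2 in polar coordinates, where x = r cos(θ), y = r sin(θ), and dA = r dr dθ.

Under the substitution, the integrand becomes 27r^2, so

    ∬_D (27x^2 + 27y^2) dA = ∫_{0}^{π/2} ∫_{0}^{7} (27r^2) · r dr dθ.

Inner integral (in r): ∫_{0}^{7} (27r^2) · r dr = 64827/4.

Outer integral (in θ): ∫_{0}^{π/2} (64827/4) dθ = 64827π/8.

Therefore ∬_D (27x^2 + 27y^2) dA = 64827π/8.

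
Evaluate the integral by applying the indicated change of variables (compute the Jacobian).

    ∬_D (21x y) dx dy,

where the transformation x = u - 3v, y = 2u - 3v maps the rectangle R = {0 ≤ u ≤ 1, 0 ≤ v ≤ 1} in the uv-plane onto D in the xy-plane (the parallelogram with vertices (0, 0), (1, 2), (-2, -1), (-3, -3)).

Compute the Jacobian determinant of (x, y) with respect to (u, v):

    ∂(x,y)/∂(u,v) = | 1  -3 | = (1)(-3) - (-3)(2) = 3.
                   | 2  -3 |

Its absolute value is |J| = 3 (the area scaling factor).

Substituting x = u - 3v, y = 2u - 3v into the integrand,

    21x y → 42u^2 - 189u v + 189v^2,

so the integral becomes

    ∬_R (42u^2 - 189u v + 189v^2) · |J| du dv = ∫_0^1 ∫_0^1 (126u^2 - 567u v + 567v^2) dv du.

Inner (v): 126u^2 - 567u/2 + 189.
Outer (u): 357/4.

Therefore ∬_D (21x y) dx dy = 357/4.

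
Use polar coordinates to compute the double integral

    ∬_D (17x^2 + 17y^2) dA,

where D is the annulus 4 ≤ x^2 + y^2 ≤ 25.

The region D is 2 ≤ r ≤ 5, 0 ≤ θ ≤ 2π in polar coordinates, where x = r cos(θ), y = r sin(θ), and dA = r dr dθ.

Under the substitution, the integrand becomes 17r^2, so

    ∬_D (17x^2 + 17y^2) dA = ∫_{0}^{2π} ∫_{2}^{5} (17r^2) · r dr dθ.

Inner integral (in r): ∫_{2}^{5} (17r^2) · r dr = 10353/4.

Outer integral (in θ): ∫_{0}^{2π} (10353/4) dθ = 10353π/2.

Therefore ∬_D (17x^2 + 17y^2) dA = 10353π/2.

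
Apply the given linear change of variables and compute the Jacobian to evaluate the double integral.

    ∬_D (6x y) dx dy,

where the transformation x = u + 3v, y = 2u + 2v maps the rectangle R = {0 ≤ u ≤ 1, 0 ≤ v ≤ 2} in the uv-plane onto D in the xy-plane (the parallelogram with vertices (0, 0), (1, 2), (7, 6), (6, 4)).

Compute the Jacobian determinant of (x, y) with respect to (u, v):

    ∂(x,y)/∂(u,v) = | 1  3 | = (1)(2) - (3)(2) = -4.
                   | 2  2 |

Its absolute value is |J| = 4 (the area scaling factor).

Substituting x = u + 3v, y = 2u + 2v into the integrand,

    6x y → 12u^2 + 48u v + 36v^2,

so the integral becomes

    ∬_R (12u^2 + 48u v + 36v^2) · |J| du dv = ∫_0^1 ∫_0^2 (48u^2 + 192u v + 144v^2) dv du.

Inner (v): 96u^2 + 384u + 384.
Outer (u): 608.

Therefore ∬_D (6x y) dx dy = 608.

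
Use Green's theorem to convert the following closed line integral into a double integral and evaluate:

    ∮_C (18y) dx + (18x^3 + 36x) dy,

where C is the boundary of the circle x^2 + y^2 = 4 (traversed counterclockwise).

Green's theorem converts the closed line integral into a double integral over the enclosed region D:

    ∮_C P dx + Q dy = ∬_D (∂Q/∂x - ∂P/∂y) dA.

Here P = 18y, Q = 18x^3 + 36x, so

    ∂Q/∂x = 54x^2 + 36,    ∂P/∂y = 18,
    ∂Q/∂x - ∂P/∂y = 54x^2 + 18.

D is the region x^2 + y^2 ≤ 4. Evaluating the double integral:

In polar coordinates (x = r cos θ, y = r sin θ, dA = r dr dθ) the integrand becomes 54r^2cos(θ)^2 + 18, so

    ∬_D (54x^2 + 18) dA = ∫_0^{2π} ∫_0^{2} (54r^2cos(θ)^2 + 18) · r dr dθ.

Inner (r from 0 to 2): 216cos(θ)^2 + 36.
Outer (θ from 0 to 2π): 288π.

Therefore ∮_C P dx + Q dy = 288π.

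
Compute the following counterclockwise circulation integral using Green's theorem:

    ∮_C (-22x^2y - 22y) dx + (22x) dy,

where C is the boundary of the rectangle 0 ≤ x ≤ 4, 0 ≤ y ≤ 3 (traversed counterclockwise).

Green's theorem converts the closed line integral into a double integral over the enclosed region D:

    ∮_C P dx + Q dy = ∬_D (∂Q/∂x - ∂P/∂y) dA.

Here P = -22x^2y - 22y, Q = 22x, so

    ∂Q/∂x = 22,    ∂P/∂y = -22x^2 - 22,
    ∂Q/∂x - ∂P/∂y = 22x^2 + 44.

D is the region 0 ≤ x ≤ 4, 0 ≤ y ≤ 3. Evaluating the double integral:

    ∬_D (22x^2 + 44) dA = ∫_0^{4} ∫_0^{3} (22x^2 + 44) dy dx.

Inner (y from 0 to 3): 66x^2 + 132.
Outer (x from 0 to 4): 1936.

Therefore ∮_C P dx + Q dy = 1936.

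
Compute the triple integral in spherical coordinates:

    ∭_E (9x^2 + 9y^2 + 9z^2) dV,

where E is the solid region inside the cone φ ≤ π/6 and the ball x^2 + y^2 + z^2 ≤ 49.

In spherical coordinates, x = ρ sin(φ) cos(θ), y = ρ sin(φ) sin(θ), z = ρ cos(φ), and dV = ρ^2 sin(φ) dρ dφ dθ.

The integrand becomes 9ρ^2, so

    ∭_E (9x^2 + 9y^2 + 9z^2) dV = ∫_{0}^{2π} ∫_{0}^{π/6} ∫_{0}^{7} (9ρ^2) · ρ^2 sin(φ) dρ dφ dθ.

Inner (ρ): 151263sin(φ)/5.
Middle (φ): 151263/5 - 151263sqrt(3)/10.
Outer (θ): 151263π (2 - sqrt(3))/5.

Therefore the triple integral equals 151263π (2 - sqrt(3))/5.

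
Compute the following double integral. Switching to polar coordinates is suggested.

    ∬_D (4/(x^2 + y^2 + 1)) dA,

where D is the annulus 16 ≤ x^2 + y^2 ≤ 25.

The region D is 4 ≤ r ≤ 5, 0 ≤ θ ≤ 2π in polar coordinates, where x = r cos(θ), y = r sin(θ), and dA = r dr dθ.

Under the substitution, the integrand becomes 4/(r^2 + 1), so

    ∬_D (4/(x^2 + y^2 + 1)) dA = ∫_{0}^{2π} ∫_{4}^{5} (4/(r^2 + 1)) · r dr dθ.

Inner integral (in r): ∫_{4}^{5} (4/(r^2 + 1)) · r dr = log(676/289).

Outer integral (in θ): ∫_{0}^{2π} (log(676/289)) dθ = log((676/289)^(2π)).

Therefore ∬_D (4/(x^2 + y^2 + 1)) dA = log((676/289)^(2π)).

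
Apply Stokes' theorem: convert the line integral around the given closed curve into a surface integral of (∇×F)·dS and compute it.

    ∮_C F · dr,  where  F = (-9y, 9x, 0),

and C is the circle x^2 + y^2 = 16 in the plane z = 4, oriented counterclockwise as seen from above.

Let S be the flat disk x^2 + y^2 ≤ 16 in the plane z = 4, with upward unit normal n̂ = ẑ. By Stokes' theorem,

    ∮_C F · dr = ∬_S (∇ × F) · n̂ dS = ∬_D (curl F)_z dA,

where D is the disk x^2 + y^2 ≤ 16.

Compute the curl of F = (-9y, 9x, 0):
    (∇ × F)_x = ∂F_z/∂y - ∂F_y/∂z = 0,
    (∇ × F)_y = ∂F_x/∂z - ∂F_z/∂x = 0,
    (∇ × F)_z = ∂F_y/∂x - ∂F_x/∂y = 18.

On z = 4, (curl F)_z = 18.

Convert to polar (x = r cos θ, y = r sin θ, dA = r dr dθ); the integrand becomes 18, so

    ∬_D (curl F)_z dA = ∫_0^{2π} ∫_0^{4} (18) · r dr dθ.

Inner (r from 0 to 4): 144.
Outer (θ from 0 to 2π): 288π.

Therefore ∮_C F · dr = 288π.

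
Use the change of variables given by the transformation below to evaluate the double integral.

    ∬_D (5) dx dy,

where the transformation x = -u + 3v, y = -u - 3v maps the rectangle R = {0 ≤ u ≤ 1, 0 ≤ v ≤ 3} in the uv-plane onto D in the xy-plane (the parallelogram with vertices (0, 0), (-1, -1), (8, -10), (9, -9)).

Compute the Jacobian determinant of (x, y) with respect to (u, v):

    ∂(x,y)/∂(u,v) = | -1  3 | = (-1)(-3) - (3)(-1) = 6.
                   | -1  -3 |

Its absolute value is |J| = 6 (the area scaling factor).

Substituting x = -u + 3v, y = -u - 3v into the integrand,

    5 → 5,

so the integral becomes

    ∬_R (5) · |J| du dv = ∫_0^1 ∫_0^3 (30) dv du.

Inner (v): 90.
Outer (u): 90.

Therefore ∬_D (5) dx dy = 90.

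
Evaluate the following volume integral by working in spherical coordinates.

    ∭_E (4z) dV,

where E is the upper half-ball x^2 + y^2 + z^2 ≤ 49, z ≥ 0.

In spherical coordinates, x = ρ sin(φ) cos(θ), y = ρ sin(φ) sin(θ), z = ρ cos(φ), and dV = ρ^2 sin(φ) dρ dφ dθ.

The integrand becomes 4ρ cos(φ), so

    ∭_E (4z) dV = ∫_{0}^{2π} ∫_{0}^{π/2} ∫_{0}^{7} (4ρ cos(φ)) · ρ^2 sin(φ) dρ dφ dθ.

Inner (ρ): 2401sin(2φ)/2.
Middle (φ): 2401/2.
Outer (θ): 2401π.

Therefore the triple integral equals 2401π.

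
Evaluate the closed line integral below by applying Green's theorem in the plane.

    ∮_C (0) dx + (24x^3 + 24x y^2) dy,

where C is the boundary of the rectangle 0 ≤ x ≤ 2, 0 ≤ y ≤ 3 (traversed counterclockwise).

Green's theorem converts the closed line integral into a double integral over the enclosed region D:

    ∮_C P dx + Q dy = ∬_D (∂Q/∂x - ∂P/∂y) dA.

Here P = 0, Q = 24x^3 + 24x y^2, so

    ∂Q/∂x = 72x^2 + 24y^2,    ∂P/∂y = 0,
    ∂Q/∂x - ∂P/∂y = 72x^2 + 24y^2.

D is the region 0 ≤ x ≤ 2, 0 ≤ y ≤ 3. Evaluating the double integral:

    ∬_D (72x^2 + 24y^2) dA = ∫_0^{2} ∫_0^{3} (72x^2 + 24y^2) dy dx.

Inner (y from 0 to 3): 216x^2 + 216.
Outer (x from 0 to 2): 1008.

Therefore ∮_C P dx + Q dy = 1008.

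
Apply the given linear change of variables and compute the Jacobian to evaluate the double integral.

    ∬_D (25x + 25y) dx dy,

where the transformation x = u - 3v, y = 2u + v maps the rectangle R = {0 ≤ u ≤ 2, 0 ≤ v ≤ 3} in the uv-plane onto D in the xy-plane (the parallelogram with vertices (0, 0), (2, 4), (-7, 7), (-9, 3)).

Compute the Jacobian determinant of (x, y) with respect to (u, v):

    ∂(x,y)/∂(u,v) = | 1  -3 | = (1)(1) - (-3)(2) = 7.
                   | 2  1 |

Its absolute value is |J| = 7 (the area scaling factor).

Substituting x = u - 3v, y = 2u + v into the integrand,

    25x + 25y → 75u - 50v,

so the integral becomes

    ∬_R (75u - 50v) · |J| du dv = ∫_0^2 ∫_0^3 (525u - 350v) dv du.

Inner (v): 1575u - 1575.
Outer (u): 0.

Therefore ∬_D (25x + 25y) dx dy = 0.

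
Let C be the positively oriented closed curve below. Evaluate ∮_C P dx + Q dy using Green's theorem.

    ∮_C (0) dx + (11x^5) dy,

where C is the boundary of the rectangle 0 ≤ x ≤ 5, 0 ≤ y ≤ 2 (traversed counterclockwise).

Green's theorem converts the closed line integral into a double integral over the enclosed region D:

    ∮_C P dx + Q dy = ∬_D (∂Q/∂x - ∂P/∂y) dA.

Here P = 0, Q = 11x^5, so

    ∂Q/∂x = 55x^4,    ∂P/∂y = 0,
    ∂Q/∂x - ∂P/∂y = 55x^4.

D is the region 0 ≤ x ≤ 5, 0 ≤ y ≤ 2. Evaluating the double integral:

    ∬_D (55x^4) dA = ∫_0^{5} ∫_0^{2} (55x^4) dy dx.

Inner (y from 0 to 2): 110x^4.
Outer (x from 0 to 5): 68750.

Therefore ∮_C P dx + Q dy = 68750.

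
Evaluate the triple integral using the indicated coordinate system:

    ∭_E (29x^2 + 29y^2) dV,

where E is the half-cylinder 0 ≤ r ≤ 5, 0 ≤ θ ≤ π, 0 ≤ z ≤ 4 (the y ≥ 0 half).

In cylindrical coordinates, x = r cos(θ), y = r sin(θ), z = z, and dV = r dr dθ dz.

The integrand becomes 29r^2, so

    ∭_E (29x^2 + 29y^2) dV = ∫_{0}^{π} ∫_{0}^{5} ∫_{0}^{4} (29r^2) · r dz dr dθ.

Inner (z): 116r^3.
Middle (r from 0 to 5): 18125.
Outer (θ): 18125π.

Therefore the triple integral equals 18125π.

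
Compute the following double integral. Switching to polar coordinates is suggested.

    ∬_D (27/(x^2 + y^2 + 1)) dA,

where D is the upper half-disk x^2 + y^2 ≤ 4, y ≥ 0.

The region D is 0 ≤ r ≤ 2, 0 ≤ θ ≤ π in polar coordinates, where x = r cos(θ), y = r sin(θ), and dA = r dr dθ.

Under the substitution, the integrand becomes 27/(r^2 + 1), so

    ∬_D (27/(x^2 + y^2 + 1)) dA = ∫_{0}^{π} ∫_{0}^{2} (27/(r^2 + 1)) · r dr dθ.

Inner integral (in r): ∫_{0}^{2} (27/(r^2 + 1)) · r dr = 27log(5)/2.

Outer integral (in θ): ∫_{0}^{π} (27log(5)/2) dθ = 27π log(5)/2.

Therefore ∬_D (27/(x^2 + y^2 + 1)) dA = 27π log(5)/2.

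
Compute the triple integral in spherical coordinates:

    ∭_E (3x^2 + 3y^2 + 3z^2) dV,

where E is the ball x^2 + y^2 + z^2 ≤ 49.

In spherical coordinates, x = ρ sin(φ) cos(θ), y = ρ sin(φ) sin(θ), z = ρ cos(φ), and dV = ρ^2 sin(φ) dρ dφ dθ.

The integrand becomes 3ρ^2, so

    ∭_E (3x^2 + 3y^2 + 3z^2) dV = ∫_{0}^{2π} ∫_{0}^{π} ∫_{0}^{7} (3ρ^2) · ρ^2 sin(φ) dρ dφ dθ.

Inner (ρ): 50421sin(φ)/5.
Middle (φ): 100842/5.
Outer (θ): 201684π/5.

Therefore the triple integral equals 201684π/5.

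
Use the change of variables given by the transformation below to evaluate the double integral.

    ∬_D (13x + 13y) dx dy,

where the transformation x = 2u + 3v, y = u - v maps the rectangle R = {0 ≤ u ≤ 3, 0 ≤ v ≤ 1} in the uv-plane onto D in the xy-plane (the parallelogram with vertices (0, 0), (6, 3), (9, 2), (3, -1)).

Compute the Jacobian determinant of (x, y) with respect to (u, v):

    ∂(x,y)/∂(u,v) = | 2  3 | = (2)(-1) - (3)(1) = -5.
                   | 1  -1 |

Its absolute value is |J| = 5 (the area scaling factor).

Substituting x = 2u + 3v, y = u - v into the integrand,

    13x + 13y → 39u + 26v,

so the integral becomes

    ∬_R (39u + 26v) · |J| du dv = ∫_0^3 ∫_0^1 (195u + 130v) dv du.

Inner (v): 195u + 65.
Outer (u): 2145/2.

Therefore ∬_D (13x + 13y) dx dy = 2145/2.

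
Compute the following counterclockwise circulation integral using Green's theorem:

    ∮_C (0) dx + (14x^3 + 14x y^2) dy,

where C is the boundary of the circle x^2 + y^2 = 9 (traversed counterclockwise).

Green's theorem converts the closed line integral into a double integral over the enclosed region D:

    ∮_C P dx + Q dy = ∬_D (∂Q/∂x - ∂P/∂y) dA.

Here P = 0, Q = 14x^3 + 14x y^2, so

    ∂Q/∂x = 42x^2 + 14y^2,    ∂P/∂y = 0,
    ∂Q/∂x - ∂P/∂y = 42x^2 + 14y^2.

D is the region x^2 + y^2 ≤ 9. Evaluating the double integral:

In polar coordinates (x = r cos θ, y = r sin θ, dA = r dr dθ) the integrand becomes 14r^2(cos(2θ) + 2), so

    ∬_D (42x^2 + 14y^2) dA = ∫_0^{2π} ∫_0^{3} (14r^2(cos(2θ) + 2)) · r dr dθ.

Inner (r from 0 to 3): 1701/2 - 567sin(θ)^2.
Outer (θ from 0 to 2π): 1134π.

Therefore ∮_C P dx + Q dy = 1134π.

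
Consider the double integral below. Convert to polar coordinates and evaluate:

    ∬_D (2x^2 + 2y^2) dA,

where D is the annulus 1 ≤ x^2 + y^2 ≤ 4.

The region D is 1 ≤ r ≤ 2, 0 ≤ θ ≤ 2π in polar coordinates, where x = r cos(θ), y = r sin(θ), and dA = r dr dθ.

Under the substitution, the integrand becomes 2r^2, so

    ∬_D (2x^2 + 2y^2) dA = ∫_{0}^{2π} ∫_{1}^{2} (2r^2) · r dr dθ.

Inner integral (in r): ∫_{1}^{2} (2r^2) · r dr = 15/2.

Outer integral (in θ): ∫_{0}^{2π} (15/2) dθ = 15π.

Therefore ∬_D (2x^2 + 2y^2) dA = 15π.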